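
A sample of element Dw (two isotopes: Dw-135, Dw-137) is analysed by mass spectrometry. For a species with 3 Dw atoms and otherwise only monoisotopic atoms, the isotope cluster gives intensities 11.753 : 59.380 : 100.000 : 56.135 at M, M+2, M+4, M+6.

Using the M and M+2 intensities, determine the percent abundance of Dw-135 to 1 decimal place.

If p is the fraction of Dw that is Dw-135, then I(M+2)/I(M) = [C(3,1)·p^2·(1−p)] / p^3 = 3·(1−p)/p = 59.380/11.753 = 5.0523
(1−p)/p = 5.0523/3 = 1.6841  ⇒  p = 1/(1 + 1.6841) = 0.3726
Dw-135: 37.3%, Dw-137: 62.7%.

37.3%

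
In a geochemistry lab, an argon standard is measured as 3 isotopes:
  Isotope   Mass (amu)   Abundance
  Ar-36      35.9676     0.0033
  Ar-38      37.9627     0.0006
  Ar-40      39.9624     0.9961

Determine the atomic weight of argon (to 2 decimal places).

Weight each isotope mass by its fractional abundance: 0.0033 × 35.9676 + 0.0006 × 37.9627 + 0.9961 × 39.9624
= 0.11869 + 0.02278 + 39.80655 = 39.94802 amu

39.95 amu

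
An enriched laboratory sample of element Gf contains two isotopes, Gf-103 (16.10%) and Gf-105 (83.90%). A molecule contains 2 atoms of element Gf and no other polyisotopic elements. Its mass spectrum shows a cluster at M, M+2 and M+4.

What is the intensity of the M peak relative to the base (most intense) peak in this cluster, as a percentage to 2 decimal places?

3.68%

Term probabilities: M 0.0259, M+2 0.2702, M+4 0.7039. Base peak = M+4.
P(M+4) = C(2,2) × 0.1610^0 × 0.8390^2 = 1 × 1.0000 × 0.703921 = 0.703921 (base)
P(M) = C(2,0) × 0.1610^2 × 0.8390^0 = 1 × 0.025921 × 1.0000 = 0.025921
Relative intensity = 0.025921 / 0.703921 × 100 = 3.68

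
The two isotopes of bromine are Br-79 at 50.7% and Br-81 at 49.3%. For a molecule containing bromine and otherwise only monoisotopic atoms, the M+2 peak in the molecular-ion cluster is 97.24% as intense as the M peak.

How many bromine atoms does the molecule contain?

1

The M+2/M ratio from n Br atoms is n · q/p = n · 0.493/0.507.
n = 0.9724 × 0.507/0.493 = 1.00 ≈ 1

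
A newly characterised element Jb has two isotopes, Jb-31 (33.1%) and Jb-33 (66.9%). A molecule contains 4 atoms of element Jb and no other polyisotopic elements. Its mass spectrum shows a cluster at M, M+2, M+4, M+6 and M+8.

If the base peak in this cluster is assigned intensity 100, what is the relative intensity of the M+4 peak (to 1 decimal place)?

Term probabilities: M 0.0120, M+2 0.0970, M+4 0.2942, M+6 0.3964, M+8 0.2003. Base peak = M+6.
P(M+6) = C(4,3) × 0.331^1 × 0.669^3 = 4 × 0.3310 × 0.29941831 = 0.396430 (base)
P(M+4) = C(4,2) × 0.331^2 × 0.669^2 = 6 × 0.109561 × 0.447561 = 0.294211
Relative intensity = 0.294211 / 0.396430 × 100 = 74.2

74.2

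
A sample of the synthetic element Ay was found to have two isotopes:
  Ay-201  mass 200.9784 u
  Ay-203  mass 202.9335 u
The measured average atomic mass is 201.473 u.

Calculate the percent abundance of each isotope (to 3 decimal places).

Ay-201: 74.702%, Ay-203: 25.298%

With x = fraction of Ay-201 (so Ay-203 is 1 − x):
200.9784·x + 202.9335·(1 − x) = 201.473
(200.9784 − 202.9335)·x = 201.473 − 202.9335
x = -1.4605 / -1.9551 = 0.74702 → 74.702% Ay-201, 25.298% Ay-203.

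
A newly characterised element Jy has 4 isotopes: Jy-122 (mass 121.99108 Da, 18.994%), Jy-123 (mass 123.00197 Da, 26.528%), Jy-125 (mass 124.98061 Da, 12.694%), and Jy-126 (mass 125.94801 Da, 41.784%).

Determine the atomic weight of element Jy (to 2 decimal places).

124.29 Da

Weight each isotope mass by its fractional abundance: 0.18994 × 121.99108 + 0.26528 × 123.00197 + 0.12694 × 124.98061 + 0.41784 × 125.94801
= 23.170986 + 32.629963 + 15.865039 + 52.626116 = 124.292104 Da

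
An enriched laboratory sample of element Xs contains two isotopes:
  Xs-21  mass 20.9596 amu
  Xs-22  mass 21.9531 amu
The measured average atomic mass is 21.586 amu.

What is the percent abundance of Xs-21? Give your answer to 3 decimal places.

36.950%

Let x be the fractional abundance of Xs-21; then Xs-22 has abundance 1 − x.
20.9596·x + 21.9531·(1 − x) = 21.586
(20.9596 − 21.9531)·x = 21.586 − 21.9531
x = -0.3671 / -0.9935 = 0.36950 → 36.950% Xs-21, 63.050% Xs-22.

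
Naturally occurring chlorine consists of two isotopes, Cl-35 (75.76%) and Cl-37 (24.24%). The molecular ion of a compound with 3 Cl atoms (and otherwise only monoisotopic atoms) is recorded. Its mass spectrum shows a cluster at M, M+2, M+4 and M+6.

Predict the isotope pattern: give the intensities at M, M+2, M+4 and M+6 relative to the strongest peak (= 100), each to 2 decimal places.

Each Cl atom is independently Cl-35 (p = 0.7576) or Cl-37 (q = 0.2424); the cluster is the binomial expansion (p + q)^3.
P(M) = 0.7576^3 = 0.434830
P(M+2) = 3 × 0.7576^2 × 0.2424^1 = 0.417382
P(M+4) = 3 × 0.7576^1 × 0.2424^2 = 0.133545
P(M+6) = 0.2424^3 = 0.014243
The M peak is largest (0.434830); scaling to 100 gives 100.00 : 95.99 : 30.71 : 3.28.

100.00 : 95.99 : 30.71 : 3.28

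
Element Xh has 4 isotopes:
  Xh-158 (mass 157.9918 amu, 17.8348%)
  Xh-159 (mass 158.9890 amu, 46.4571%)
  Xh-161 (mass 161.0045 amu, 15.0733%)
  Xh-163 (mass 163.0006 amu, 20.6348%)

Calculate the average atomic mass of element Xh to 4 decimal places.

159.9427 amu

The abundance-weighted mean is 0.178348 × 157.9918 + 0.464571 × 158.9890 + 0.150733 × 161.0045 + 0.206348 × 163.0006
= 28.17752 + 73.86168 + 24.26869 + 33.63485 = 159.94274 amu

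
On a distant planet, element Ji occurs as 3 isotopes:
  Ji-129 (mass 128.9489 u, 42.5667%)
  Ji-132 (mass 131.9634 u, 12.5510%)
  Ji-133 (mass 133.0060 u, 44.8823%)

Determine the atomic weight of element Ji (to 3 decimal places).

131.148 u

The abundance-weighted mean is 0.425667 × 128.9489 + 0.125510 × 131.9634 + 0.448823 × 133.0060
= 54.88929 + 16.56273 + 59.69615 = 131.14817 u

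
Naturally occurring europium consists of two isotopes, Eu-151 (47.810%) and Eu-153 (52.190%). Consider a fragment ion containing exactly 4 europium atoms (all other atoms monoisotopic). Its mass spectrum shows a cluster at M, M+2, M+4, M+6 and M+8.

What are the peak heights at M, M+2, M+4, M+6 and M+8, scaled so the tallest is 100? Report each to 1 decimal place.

The 4 Eu atoms are independent, so intensities follow the terms of (0.47810 + 0.52190)^4.
P(M) = 0.47810^4 = 0.052249
P(M+2) = 4 × 0.47810^3 × 0.52190^1 = 0.228141
P(M+4) = 6 × 0.47810^2 × 0.52190^2 = 0.373563
P(M+6) = 4 × 0.47810^1 × 0.52190^3 = 0.271857
P(M+8) = 0.52190^4 = 0.074191
The M+4 peak is largest (0.373563); scaling to 100 gives 14.0 : 61.1 : 100.0 : 72.8 : 19.9.

14.0 : 61.1 : 100.0 : 72.8 : 19.9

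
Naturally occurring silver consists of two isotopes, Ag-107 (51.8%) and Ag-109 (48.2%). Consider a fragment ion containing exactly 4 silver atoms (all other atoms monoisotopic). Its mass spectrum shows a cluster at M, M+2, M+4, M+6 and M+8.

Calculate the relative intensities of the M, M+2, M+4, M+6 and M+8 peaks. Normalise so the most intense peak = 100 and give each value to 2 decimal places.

19.25 : 71.65 : 100.00 : 62.03 : 14.43

The 4 Ag atoms are independent, so intensities follow the terms of (0.518 + 0.482)^4.
P(M) = 0.518^4 = 0.071998
P(M+2) = 4 × 0.518^3 × 0.482^1 = 0.267976
P(M+4) = 6 × 0.518^2 × 0.482^2 = 0.374029
P(M+6) = 4 × 0.518^1 × 0.482^3 = 0.232023
P(M+8) = 0.482^4 = 0.053974
The M+4 peak is largest (0.374029); scaling to 100 gives 19.25 : 71.65 : 100.00 : 62.03 : 14.43.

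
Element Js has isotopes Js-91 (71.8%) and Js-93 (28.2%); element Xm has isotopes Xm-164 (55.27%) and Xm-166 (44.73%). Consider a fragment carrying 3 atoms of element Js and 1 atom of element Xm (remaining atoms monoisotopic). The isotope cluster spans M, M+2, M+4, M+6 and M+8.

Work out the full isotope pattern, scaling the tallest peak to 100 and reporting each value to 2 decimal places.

Element Js pattern (n=3): 0.37014623 : 0.4361333 : 0.1712947 : 0.02242577
Element Xm pattern (n=1): 0.5527 : 0.4473
Convolve the two distributions (both contribute in 2-u steps):
  M: 0.37014623×0.5527 = 0.204580
  M+2: 0.37014623×0.4473 + 0.4361333×0.5527 = 0.406617
  M+4: 0.4361333×0.4473 + 0.1712947×0.5527 = 0.289757
  M+6: 0.1712947×0.4473 + 0.02242577×0.5527 = 0.089015
  M+8: 0.02242577×0.4473 = 0.010031
Scale to base peak (0.406617) = 100: 50.31 : 100.00 : 71.26 : 21.89 : 2.47

50.31 : 100.00 : 71.26 : 21.89 : 2.47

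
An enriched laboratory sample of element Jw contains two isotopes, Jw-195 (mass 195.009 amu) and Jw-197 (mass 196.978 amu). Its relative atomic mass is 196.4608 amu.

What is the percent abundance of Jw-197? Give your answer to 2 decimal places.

Writing the weighted mean with unknown fraction x of Jw-195:
195.009·x + 196.978·(1 − x) = 196.4608
(195.009 − 196.978)·x = 196.4608 − 196.978
x = -0.5172 / -1.969 = 0.26267 → 26.27% Jw-195, 73.73% Jw-197.

73.73%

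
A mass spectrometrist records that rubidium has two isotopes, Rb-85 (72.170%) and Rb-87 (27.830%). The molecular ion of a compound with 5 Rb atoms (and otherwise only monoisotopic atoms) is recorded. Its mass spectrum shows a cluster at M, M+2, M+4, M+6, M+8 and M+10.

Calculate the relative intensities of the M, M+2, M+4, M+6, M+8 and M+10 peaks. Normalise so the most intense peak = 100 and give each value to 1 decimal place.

Each Rb atom is independently Rb-85 (p = 0.72170) or Rb-87 (q = 0.27830); the cluster is the binomial expansion (p + q)^5.
P(M) = 0.72170^5 = 0.195787
P(M+2) = 5 × 0.72170^4 × 0.27830^1 = 0.377494
P(M+4) = 10 × 0.72170^3 × 0.27830^2 = 0.291136
P(M+6) = 10 × 0.72170^2 × 0.27830^3 = 0.112267
P(M+8) = 5 × 0.72170^1 × 0.27830^4 = 0.021646
P(M+10) = 0.27830^5 = 0.001669
The M+2 peak is largest (0.377494); scaling to 100 gives 51.9 : 100.0 : 77.1 : 29.7 : 5.7 : 0.4.

51.9 : 100.0 : 77.1 : 29.7 : 5.7 : 0.4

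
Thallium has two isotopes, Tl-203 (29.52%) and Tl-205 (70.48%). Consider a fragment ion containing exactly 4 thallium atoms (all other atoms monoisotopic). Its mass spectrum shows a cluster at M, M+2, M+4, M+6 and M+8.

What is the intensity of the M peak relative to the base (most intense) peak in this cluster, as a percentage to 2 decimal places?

1.84%

Term probabilities: M 0.0076, M+2 0.0725, M+4 0.2597, M+6 0.4134, M+8 0.2468. Base peak = M+6.
P(M+6) = C(4,3) × 0.2952^1 × 0.7048^3 = 4 × 0.2952 × 0.35010449 = 0.413403 (base)
P(M) = C(4,0) × 0.2952^4 × 0.7048^0 = 1 × 0.00759391 × 1.0000 = 0.007594
Relative intensity = 0.007594 / 0.413403 × 100 = 1.84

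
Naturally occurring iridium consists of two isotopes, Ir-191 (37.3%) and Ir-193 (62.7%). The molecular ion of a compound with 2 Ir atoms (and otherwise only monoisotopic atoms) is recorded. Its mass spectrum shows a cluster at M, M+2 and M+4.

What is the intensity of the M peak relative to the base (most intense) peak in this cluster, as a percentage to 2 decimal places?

29.74%

Binomial terms of (0.373 + 0.627)^2: M 0.1391, M+2 0.4677, M+4 0.3931 → M+2 is the base peak.
P(M+2) = C(2,1) × 0.373^1 × 0.627^1 = 2 × 0.3730 × 0.6270 = 0.467742 (base)
P(M) = C(2,0) × 0.373^2 × 0.627^0 = 1 × 0.139129 × 1.0000 = 0.139129
Relative intensity = 0.139129 / 0.467742 × 100 = 29.74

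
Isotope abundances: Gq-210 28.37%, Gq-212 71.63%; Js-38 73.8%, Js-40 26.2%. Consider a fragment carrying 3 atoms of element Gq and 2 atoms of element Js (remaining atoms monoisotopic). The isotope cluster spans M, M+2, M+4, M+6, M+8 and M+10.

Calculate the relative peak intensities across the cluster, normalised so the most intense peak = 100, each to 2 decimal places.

3.26 : 27.05 : 80.41 : 100.00 : 45.18 : 6.62

Element Gq pattern (n=3): 0.02283379 : 0.1729557 : 0.43668723 : 0.36752328
Element Js pattern (n=2): 0.544644 : 0.386712 : 0.068644
Convolve the two distributions (both contribute in 2-u steps):
  M: 0.02283379×0.544644 = 0.012436
  M+2: 0.02283379×0.386712 + 0.1729557×0.544644 = 0.103029
  M+4: 0.02283379×0.068644 + 0.1729557×0.386712 + 0.43668723×0.544644 = 0.306291
  M+6: 0.1729557×0.068644 + 0.43668723×0.386712 + 0.36752328×0.544644 = 0.380914
  M+8: 0.43668723×0.068644 + 0.36752328×0.386712 = 0.172102
  M+10: 0.36752328×0.068644 = 0.025228
Scale to base peak (0.380914) = 100: 3.26 : 27.05 : 80.41 : 100.00 : 45.18 : 6.62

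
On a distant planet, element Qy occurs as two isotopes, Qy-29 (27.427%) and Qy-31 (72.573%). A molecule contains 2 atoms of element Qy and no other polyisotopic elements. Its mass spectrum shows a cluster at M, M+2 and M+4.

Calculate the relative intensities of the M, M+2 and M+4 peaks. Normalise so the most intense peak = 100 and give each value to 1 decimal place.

14.3 : 75.6 : 100.0

Expanding (0.27427 + 0.72573)^2:
P(M) = 0.27427^2 = 0.075224
P(M+2) = 2 × 0.27427^1 × 0.72573^1 = 0.398092
P(M+4) = 0.72573^2 = 0.526684
The M+4 peak is largest (0.526684); scaling to 100 gives 14.3 : 75.6 : 100.0.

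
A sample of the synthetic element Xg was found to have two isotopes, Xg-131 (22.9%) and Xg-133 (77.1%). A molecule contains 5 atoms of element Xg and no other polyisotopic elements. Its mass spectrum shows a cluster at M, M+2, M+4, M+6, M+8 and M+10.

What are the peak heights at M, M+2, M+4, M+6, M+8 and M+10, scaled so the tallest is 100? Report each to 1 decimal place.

0.2 : 2.6 : 17.6 : 59.4 : 100.0 : 67.3

Each Xg atom is independently Xg-131 (p = 0.229) or Xg-133 (q = 0.771); the cluster is the binomial expansion (p + q)^5.
P(M) = 0.229^5 = 0.000630
P(M+2) = 5 × 0.229^4 × 0.771^1 = 0.010601
P(M+4) = 10 × 0.229^3 × 0.771^2 = 0.071386
P(M+6) = 10 × 0.229^2 × 0.771^3 = 0.240344
P(M+8) = 5 × 0.229^1 × 0.771^4 = 0.404597
P(M+10) = 0.771^5 = 0.272441
The M+8 peak is largest (0.404597); scaling to 100 gives 0.2 : 2.6 : 17.6 : 59.4 : 100.0 : 67.3.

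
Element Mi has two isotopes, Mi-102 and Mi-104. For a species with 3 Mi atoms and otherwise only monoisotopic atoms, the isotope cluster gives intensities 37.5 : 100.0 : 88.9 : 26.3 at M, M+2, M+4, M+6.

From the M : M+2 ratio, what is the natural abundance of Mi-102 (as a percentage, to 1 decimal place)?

If p is the fraction of Mi that is Mi-102, then I(M+2)/I(M) = [C(3,1)·p^2·(1−p)] / p^3 = 3·(1−p)/p = 100.0/37.5 = 2.6667
(1−p)/p = 2.6667/3 = 0.8889  ⇒  p = 1/(1 + 0.8889) = 0.5294
Mi-102: 52.9%, Mi-104: 47.1%.

52.9%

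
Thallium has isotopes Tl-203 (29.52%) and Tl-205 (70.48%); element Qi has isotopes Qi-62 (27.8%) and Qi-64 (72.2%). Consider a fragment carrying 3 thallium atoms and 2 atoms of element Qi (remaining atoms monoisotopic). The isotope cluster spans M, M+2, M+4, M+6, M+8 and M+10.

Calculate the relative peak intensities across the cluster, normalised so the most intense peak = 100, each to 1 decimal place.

0.5 : 6.6 : 32.8 : 81.0 : 100.0 : 49.3

Thallium pattern (n=3): 0.02572463 : 0.18425524 : 0.43991564 : 0.35010449
Element Qi pattern (n=2): 0.077284 : 0.401432 : 0.521284
Convolve the two distributions (both contribute in 2-u steps):
  M: 0.02572463×0.077284 = 0.001988
  M+2: 0.02572463×0.401432 + 0.18425524×0.077284 = 0.024567
  M+4: 0.02572463×0.521284 + 0.18425524×0.401432 + 0.43991564×0.077284 = 0.121374
  M+6: 0.18425524×0.521284 + 0.43991564×0.401432 + 0.35010449×0.077284 = 0.299703
  M+8: 0.43991564×0.521284 + 0.35010449×0.401432 = 0.369864
  M+10: 0.35010449×0.521284 = 0.182504
Scale to base peak (0.369864) = 100: 0.5 : 6.6 : 32.8 : 81.0 : 100.0 : 49.3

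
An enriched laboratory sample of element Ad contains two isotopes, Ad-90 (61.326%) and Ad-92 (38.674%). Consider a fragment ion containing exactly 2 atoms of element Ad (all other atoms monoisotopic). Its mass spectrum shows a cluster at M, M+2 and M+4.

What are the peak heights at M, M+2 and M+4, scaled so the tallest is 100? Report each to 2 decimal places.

Expanding (0.61326 + 0.38674)^2:
P(M) = 0.61326^2 = 0.376088
P(M+2) = 2 × 0.61326^1 × 0.38674^1 = 0.474344
P(M+4) = 0.38674^2 = 0.149568
The M+2 peak is largest (0.474344); scaling to 100 gives 79.29 : 100.00 : 31.53.

79.29 : 100.00 : 31.53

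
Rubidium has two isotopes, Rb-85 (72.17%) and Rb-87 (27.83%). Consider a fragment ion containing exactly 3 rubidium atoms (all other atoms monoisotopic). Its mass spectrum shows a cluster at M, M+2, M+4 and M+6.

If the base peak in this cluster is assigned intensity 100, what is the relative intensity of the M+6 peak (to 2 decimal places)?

(0.7217 + 0.2783)^3 gives M 0.3759, M+2 0.4349, M+4 0.1677, M+6 0.0216; the largest is M+2.
P(M+2) = C(3,1) × 0.7217^2 × 0.2783^1 = 3 × 0.52085089 × 0.2783 = 0.434858 (base)
P(M+6) = C(3,3) × 0.7217^0 × 0.2783^3 = 1 × 1.0000 × 0.02155458 = 0.021555
Relative intensity = 0.021555 / 0.434858 × 100 = 4.96

4.96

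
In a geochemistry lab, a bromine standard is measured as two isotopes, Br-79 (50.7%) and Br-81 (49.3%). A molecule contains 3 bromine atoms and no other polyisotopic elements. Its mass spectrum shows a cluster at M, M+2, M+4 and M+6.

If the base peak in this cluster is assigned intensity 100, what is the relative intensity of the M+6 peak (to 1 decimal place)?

31.5

Binomial terms of (0.507 + 0.493)^3: M 0.1303, M+2 0.3802, M+4 0.3697, M+6 0.1198 → M+2 is the base peak.
P(M+2) = C(3,1) × 0.507^2 × 0.493^1 = 3 × 0.257049 × 0.4930 = 0.380175 (base)
P(M+6) = C(3,3) × 0.507^0 × 0.493^3 = 1 × 1.0000 × 0.11982316 = 0.119823
Relative intensity = 0.119823 / 0.380175 × 100 = 31.5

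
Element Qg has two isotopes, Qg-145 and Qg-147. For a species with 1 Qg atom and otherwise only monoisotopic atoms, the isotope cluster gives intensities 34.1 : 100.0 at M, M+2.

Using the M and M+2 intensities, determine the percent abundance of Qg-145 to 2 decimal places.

25.43%

Write p for the Qg-145 fraction. I(M+2)/I(M) = [C(1,1)·p^0·(1−p)] / p^1 = 1·(1−p)/p = 100.0/34.1 = 2.9326
(1−p)/p = 2.9326/1 = 2.9326  ⇒  p = 1/(1 + 2.9326) = 0.2543
Qg-145: 25.43%, Qg-147: 74.57%.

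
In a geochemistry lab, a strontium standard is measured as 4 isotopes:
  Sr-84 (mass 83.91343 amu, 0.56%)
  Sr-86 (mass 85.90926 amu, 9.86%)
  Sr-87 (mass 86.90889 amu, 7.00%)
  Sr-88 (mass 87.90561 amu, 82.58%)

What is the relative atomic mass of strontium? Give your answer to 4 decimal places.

87.6166 amu

Ar = Σ fᵢ·mᵢ = 0.0056 × 83.91343 + 0.0986 × 85.90926 + 0.0700 × 86.90889 + 0.8258 × 87.90561
= 0.469915 + 8.470653 + 6.083622 + 72.592453 = 87.616643 amu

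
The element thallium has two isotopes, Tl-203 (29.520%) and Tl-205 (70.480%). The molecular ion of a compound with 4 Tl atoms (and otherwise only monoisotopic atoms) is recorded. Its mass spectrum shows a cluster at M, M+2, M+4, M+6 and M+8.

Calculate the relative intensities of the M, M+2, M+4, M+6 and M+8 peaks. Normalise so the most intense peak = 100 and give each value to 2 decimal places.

Each Tl atom is independently Tl-203 (p = 0.29520) or Tl-205 (q = 0.70480); the cluster is the binomial expansion (p + q)^4.
P(M) = 0.29520^4 = 0.007594
P(M+2) = 4 × 0.29520^3 × 0.70480^1 = 0.072523
P(M+4) = 6 × 0.29520^2 × 0.70480^2 = 0.259726
P(M+6) = 4 × 0.29520^1 × 0.70480^3 = 0.413403
P(M+8) = 0.70480^4 = 0.246754
The M+6 peak is largest (0.413403); scaling to 100 gives 1.84 : 17.54 : 62.83 : 100.00 : 59.69.

1.84 : 17.54 : 62.83 : 100.00 : 59.69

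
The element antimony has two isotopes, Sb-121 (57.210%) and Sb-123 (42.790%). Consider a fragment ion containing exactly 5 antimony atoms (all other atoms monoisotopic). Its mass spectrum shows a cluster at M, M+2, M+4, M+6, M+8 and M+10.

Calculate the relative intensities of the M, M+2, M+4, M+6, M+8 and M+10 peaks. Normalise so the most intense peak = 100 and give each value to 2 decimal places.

17.88 : 66.85 : 100.00 : 74.79 : 27.97 : 4.18

Each Sb atom is independently Sb-121 (p = 0.57210) or Sb-123 (q = 0.42790); the cluster is the binomial expansion (p + q)^5.
P(M) = 0.57210^5 = 0.061286
P(M+2) = 5 × 0.57210^4 × 0.42790^1 = 0.229192
P(M+4) = 10 × 0.57210^3 × 0.42790^2 = 0.342847
P(M+6) = 10 × 0.57210^2 × 0.42790^3 = 0.256431
P(M+8) = 5 × 0.57210^1 × 0.42790^4 = 0.095898
P(M+10) = 0.42790^5 = 0.014345
The M+4 peak is largest (0.342847); scaling to 100 gives 17.88 : 66.85 : 100.00 : 74.79 : 27.97 : 4.18.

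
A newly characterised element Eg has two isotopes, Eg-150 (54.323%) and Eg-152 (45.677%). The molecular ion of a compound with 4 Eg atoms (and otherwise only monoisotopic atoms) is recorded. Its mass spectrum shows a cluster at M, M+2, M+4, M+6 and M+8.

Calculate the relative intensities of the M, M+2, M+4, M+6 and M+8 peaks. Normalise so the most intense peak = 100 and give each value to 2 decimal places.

23.57 : 79.29 : 100.00 : 56.06 : 11.78

Each Eg atom is independently Eg-150 (p = 0.54323) or Eg-152 (q = 0.45677); the cluster is the binomial expansion (p + q)^4.
P(M) = 0.54323^4 = 0.087083
P(M+2) = 4 × 0.54323^3 × 0.45677^1 = 0.292893
P(M+4) = 6 × 0.54323^2 × 0.45677^2 = 0.369414
P(M+6) = 4 × 0.54323^1 × 0.45677^3 = 0.207079
P(M+8) = 0.45677^4 = 0.043530
The M+4 peak is largest (0.369414); scaling to 100 gives 23.57 : 79.29 : 100.00 : 56.06 : 11.78.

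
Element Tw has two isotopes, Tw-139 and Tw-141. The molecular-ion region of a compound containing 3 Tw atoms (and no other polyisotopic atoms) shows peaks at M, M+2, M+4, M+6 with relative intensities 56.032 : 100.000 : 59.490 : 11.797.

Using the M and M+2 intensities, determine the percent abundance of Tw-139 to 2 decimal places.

If p is the fraction of Tw that is Tw-139, then I(M+2)/I(M) = [C(3,1)·p^2·(1−p)] / p^3 = 3·(1−p)/p = 100.000/56.032 = 1.7847
(1−p)/p = 1.7847/3 = 0.5949  ⇒  p = 1/(1 + 0.5949) = 0.6270
Tw-139: 62.70%, Tw-141: 37.30%.

62.70%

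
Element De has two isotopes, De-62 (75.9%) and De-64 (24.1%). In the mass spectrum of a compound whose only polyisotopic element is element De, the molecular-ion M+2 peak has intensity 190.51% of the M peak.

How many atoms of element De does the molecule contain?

6

The M+2/M ratio from n De atoms is n · q/p = n · 0.241/0.759.
n = 1.9051 × 0.759/0.241 = 6.00 ≈ 6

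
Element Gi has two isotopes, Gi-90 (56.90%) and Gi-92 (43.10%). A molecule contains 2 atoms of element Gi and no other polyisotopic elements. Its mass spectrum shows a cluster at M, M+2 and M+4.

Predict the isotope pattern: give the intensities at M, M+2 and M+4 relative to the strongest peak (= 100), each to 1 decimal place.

66.0 : 100.0 : 37.9

The 2 Gi atoms are independent, so intensities follow the terms of (0.5690 + 0.4310)^2.
P(M) = 0.5690^2 = 0.323761
P(M+2) = 2 × 0.5690^1 × 0.4310^1 = 0.490478
P(M+4) = 0.4310^2 = 0.185761
The M+2 peak is largest (0.490478); scaling to 100 gives 66.0 : 100.0 : 37.9.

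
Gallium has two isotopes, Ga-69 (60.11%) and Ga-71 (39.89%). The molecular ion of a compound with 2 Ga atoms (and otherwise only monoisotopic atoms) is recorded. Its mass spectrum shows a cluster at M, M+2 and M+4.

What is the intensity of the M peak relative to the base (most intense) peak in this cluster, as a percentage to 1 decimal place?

Term probabilities: M 0.3613, M+2 0.4796, M+4 0.1591. Base peak = M+2.
P(M+2) = C(2,1) × 0.6011^1 × 0.3989^1 = 2 × 0.6011 × 0.3989 = 0.479558 (base)
P(M) = C(2,0) × 0.6011^2 × 0.3989^0 = 1 × 0.36132121 × 1.0000 = 0.361321
Relative intensity = 0.361321 / 0.479558 × 100 = 75.3

75.3%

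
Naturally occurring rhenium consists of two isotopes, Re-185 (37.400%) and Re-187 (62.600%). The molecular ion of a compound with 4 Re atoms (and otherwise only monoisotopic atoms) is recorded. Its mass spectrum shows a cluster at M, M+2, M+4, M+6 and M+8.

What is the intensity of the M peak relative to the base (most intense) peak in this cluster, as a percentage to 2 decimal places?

5.33%

(0.37400 + 0.62600)^4 gives M 0.0196, M+2 0.1310, M+4 0.3289, M+6 0.3670, M+8 0.1536; the largest is M+6.
P(M+6) = C(4,3) × 0.37400^1 × 0.62600^3 = 4 × 0.3740 × 0.24531438 = 0.366990 (base)
P(M) = C(4,0) × 0.37400^4 × 0.62600^0 = 1 × 0.0195653 × 1.0000 = 0.019565
Relative intensity = 0.019565 / 0.366990 × 100 = 5.33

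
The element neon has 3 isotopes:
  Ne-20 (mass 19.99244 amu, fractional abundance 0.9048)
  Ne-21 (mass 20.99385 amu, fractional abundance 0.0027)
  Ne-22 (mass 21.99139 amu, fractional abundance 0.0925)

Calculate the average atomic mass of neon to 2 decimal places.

Ar = Σ fᵢ·mᵢ = 0.9048 × 19.99244 + 0.0027 × 20.99385 + 0.0925 × 21.99139
= 18.089160 + 0.056683 + 2.034204 = 20.180047 amu

20.18 amu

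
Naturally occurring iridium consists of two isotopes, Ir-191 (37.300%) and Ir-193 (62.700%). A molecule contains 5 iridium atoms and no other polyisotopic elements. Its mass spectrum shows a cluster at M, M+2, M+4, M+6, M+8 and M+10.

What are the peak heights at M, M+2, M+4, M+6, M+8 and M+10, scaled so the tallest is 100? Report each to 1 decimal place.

Each Ir atom is independently Ir-191 (p = 0.37300) or Ir-193 (q = 0.62700); the cluster is the binomial expansion (p + q)^5.
P(M) = 0.37300^5 = 0.007220
P(M+2) = 5 × 0.37300^4 × 0.62700^1 = 0.060684
P(M+4) = 10 × 0.37300^3 × 0.62700^2 = 0.204015
P(M+6) = 10 × 0.37300^2 × 0.62700^3 = 0.342942
P(M+8) = 5 × 0.37300^1 × 0.62700^4 = 0.288237
P(M+10) = 0.62700^5 = 0.096903
The M+6 peak is largest (0.342942); scaling to 100 gives 2.1 : 17.7 : 59.5 : 100.0 : 84.0 : 28.3.

2.1 : 17.7 : 59.5 : 100.0 : 84.0 : 28.3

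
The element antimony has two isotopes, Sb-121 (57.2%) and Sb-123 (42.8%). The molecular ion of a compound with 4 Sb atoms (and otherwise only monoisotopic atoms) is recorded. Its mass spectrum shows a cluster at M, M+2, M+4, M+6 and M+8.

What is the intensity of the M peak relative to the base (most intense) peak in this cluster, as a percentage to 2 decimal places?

29.77%

(0.572 + 0.428)^4 gives M 0.1070, M+2 0.3204, M+4 0.3596, M+6 0.1794, M+8 0.0336; the largest is M+4.
P(M+4) = C(4,2) × 0.572^2 × 0.428^2 = 6 × 0.327184 × 0.183184 = 0.359609 (base)
P(M) = C(4,0) × 0.572^4 × 0.428^0 = 1 × 0.10704937 × 1.0000 = 0.107049
Relative intensity = 0.107049 / 0.359609 × 100 = 29.77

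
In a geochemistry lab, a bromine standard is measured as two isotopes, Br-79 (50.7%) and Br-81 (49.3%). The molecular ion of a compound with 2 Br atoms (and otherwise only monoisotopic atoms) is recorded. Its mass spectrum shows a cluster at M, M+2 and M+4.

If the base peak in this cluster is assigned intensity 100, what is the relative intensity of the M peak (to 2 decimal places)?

51.42

Binomial terms of (0.507 + 0.493)^2: M 0.2570, M+2 0.4999, M+4 0.2430 → M+2 is the base peak.
P(M+2) = C(2,1) × 0.507^1 × 0.493^1 = 2 × 0.5070 × 0.4930 = 0.499902 (base)
P(M) = C(2,0) × 0.507^2 × 0.493^0 = 1 × 0.257049 × 1.0000 = 0.257049
Relative intensity = 0.257049 / 0.499902 × 100 = 51.42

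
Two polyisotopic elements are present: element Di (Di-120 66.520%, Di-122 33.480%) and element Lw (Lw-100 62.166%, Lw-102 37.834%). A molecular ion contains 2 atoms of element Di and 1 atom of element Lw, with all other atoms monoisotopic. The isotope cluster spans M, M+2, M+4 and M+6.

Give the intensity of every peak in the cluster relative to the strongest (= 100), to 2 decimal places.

Element Di pattern (n=2): 0.44249104 : 0.44541792 : 0.11209104
Element Lw pattern (n=1): 0.62166 : 0.37834
Convolve the two distributions (both contribute in 2-u steps):
  M: 0.44249104×0.62166 = 0.275079
  M+2: 0.44249104×0.37834 + 0.44541792×0.62166 = 0.444311
  M+4: 0.44541792×0.37834 + 0.11209104×0.62166 = 0.238202
  M+6: 0.11209104×0.37834 = 0.042409
Scale to base peak (0.444311) = 100: 61.91 : 100.00 : 53.61 : 9.54

61.91 : 100.00 : 53.61 : 9.54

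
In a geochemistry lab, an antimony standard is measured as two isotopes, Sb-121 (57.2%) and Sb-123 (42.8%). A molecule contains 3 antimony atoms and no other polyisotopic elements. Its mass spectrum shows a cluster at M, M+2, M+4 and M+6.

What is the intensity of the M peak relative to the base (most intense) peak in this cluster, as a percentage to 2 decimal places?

Binomial terms of (0.572 + 0.428)^3: M 0.1871, M+2 0.4201, M+4 0.3143, M+6 0.0784 → M+2 is the base peak.
P(M+2) = C(3,1) × 0.572^2 × 0.428^1 = 3 × 0.327184 × 0.4280 = 0.420104 (base)
P(M) = C(3,0) × 0.572^3 × 0.428^0 = 1 × 0.18714925 × 1.0000 = 0.187149
Relative intensity = 0.187149 / 0.420104 × 100 = 44.55

44.55%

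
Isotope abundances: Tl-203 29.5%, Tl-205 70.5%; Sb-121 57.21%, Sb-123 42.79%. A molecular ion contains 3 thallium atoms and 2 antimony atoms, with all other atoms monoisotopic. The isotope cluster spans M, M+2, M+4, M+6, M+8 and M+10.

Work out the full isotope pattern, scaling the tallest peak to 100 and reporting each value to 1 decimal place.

2.3 : 20.0 : 65.6 : 100.0 : 69.3 : 17.6

Thallium pattern (n=3): 0.02567237 : 0.18405787 : 0.43986713 : 0.35040263
Antimony pattern (n=2): 0.32729841 : 0.48960318 : 0.18309841
Convolve the two distributions (both contribute in 2-u steps):
  M: 0.02567237×0.32729841 = 0.008403
  M+2: 0.02567237×0.48960318 + 0.18405787×0.32729841 = 0.072811
  M+4: 0.02567237×0.18309841 + 0.18405787×0.48960318 + 0.43986713×0.32729841 = 0.238784
  M+6: 0.18405787×0.18309841 + 0.43986713×0.48960318 + 0.35040263×0.32729841 = 0.363747
  M+8: 0.43986713×0.18309841 + 0.35040263×0.48960318 = 0.252097
  M+10: 0.35040263×0.18309841 = 0.064158
Scale to base peak (0.363747) = 100: 2.3 : 20.0 : 65.6 : 100.0 : 69.3 : 17.6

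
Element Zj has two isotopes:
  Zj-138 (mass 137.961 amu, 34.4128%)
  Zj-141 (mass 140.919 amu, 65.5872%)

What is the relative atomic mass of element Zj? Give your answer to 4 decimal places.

Ar = Σ fᵢ·mᵢ = 0.344128 × 137.961 + 0.655872 × 140.919
= 47.47624 + 92.42483 = 139.90107 amu

139.9011 amu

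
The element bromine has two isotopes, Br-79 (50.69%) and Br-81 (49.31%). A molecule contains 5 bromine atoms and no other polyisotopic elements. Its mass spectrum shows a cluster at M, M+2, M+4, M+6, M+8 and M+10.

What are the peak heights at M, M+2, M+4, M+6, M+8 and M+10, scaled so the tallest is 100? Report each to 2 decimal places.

Each Br atom is independently Br-79 (p = 0.5069) or Br-81 (q = 0.4931); the cluster is the binomial expansion (p + q)^5.
P(M) = 0.5069^5 = 0.033467
P(M+2) = 5 × 0.5069^4 × 0.4931^1 = 0.162777
P(M+4) = 10 × 0.5069^3 × 0.4931^2 = 0.316692
P(M+6) = 10 × 0.5069^2 × 0.4931^3 = 0.308070
P(M+8) = 5 × 0.5069^1 × 0.4931^4 = 0.149842
P(M+10) = 0.4931^5 = 0.029152
The M+4 peak is largest (0.316692); scaling to 100 gives 10.57 : 51.40 : 100.00 : 97.28 : 47.31 : 9.21.

10.57 : 51.40 : 100.00 : 97.28 : 47.31 : 9.21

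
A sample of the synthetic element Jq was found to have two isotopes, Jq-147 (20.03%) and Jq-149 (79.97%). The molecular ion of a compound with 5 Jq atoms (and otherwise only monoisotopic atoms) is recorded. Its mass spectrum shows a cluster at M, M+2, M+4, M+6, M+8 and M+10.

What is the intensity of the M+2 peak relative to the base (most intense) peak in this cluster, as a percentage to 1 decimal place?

1.6%

Binomial terms of (0.2003 + 0.7997)^5: M 0.0003, M+2 0.0064, M+4 0.0514, M+6 0.2052, M+8 0.4096, M+10 0.3271 → M+8 is the base peak.
P(M+8) = C(5,4) × 0.2003^1 × 0.7997^4 = 5 × 0.2003 × 0.40898595 = 0.409599 (base)
P(M+2) = C(5,1) × 0.2003^4 × 0.7997^1 = 5 × 0.00160962 × 0.7997 = 0.006436
Relative intensity = 0.006436 / 0.409599 × 100 = 1.6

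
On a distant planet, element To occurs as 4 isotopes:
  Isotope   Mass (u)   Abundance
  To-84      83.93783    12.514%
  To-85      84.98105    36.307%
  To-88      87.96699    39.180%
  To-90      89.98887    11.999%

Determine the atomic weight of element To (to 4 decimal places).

Average mass = Σ (abundance × isotope mass) = 0.12514 × 83.93783 + 0.36307 × 84.98105 + 0.39180 × 87.96699 + 0.11999 × 89.98887
= 10.503980 + 30.854070 + 34.465467 + 10.797765 = 86.621282 u

86.6213 u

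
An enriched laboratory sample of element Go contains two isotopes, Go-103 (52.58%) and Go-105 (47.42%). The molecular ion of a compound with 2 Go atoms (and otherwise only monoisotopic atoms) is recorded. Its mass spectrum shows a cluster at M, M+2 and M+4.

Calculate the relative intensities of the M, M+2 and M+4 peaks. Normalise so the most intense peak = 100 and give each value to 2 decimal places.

55.44 : 100.00 : 45.09

Each Go atom is independently Go-103 (p = 0.5258) or Go-105 (q = 0.4742); the cluster is the binomial expansion (p + q)^2.
P(M) = 0.5258^2 = 0.276466
P(M+2) = 2 × 0.5258^1 × 0.4742^1 = 0.498669
P(M+4) = 0.4742^2 = 0.224866
The M+2 peak is largest (0.498669); scaling to 100 gives 55.44 : 100.00 : 45.09.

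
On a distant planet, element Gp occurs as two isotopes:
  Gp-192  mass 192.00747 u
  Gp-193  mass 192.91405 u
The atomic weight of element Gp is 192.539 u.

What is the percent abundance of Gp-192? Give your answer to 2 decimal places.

With x = fraction of Gp-192 (so Gp-193 is 1 − x):
192.00747·x + 192.91405·(1 − x) = 192.539
(192.00747 − 192.91405)·x = 192.539 − 192.91405
x = -0.37505 / -0.90658 = 0.41370 → 41.37% Gp-192, 58.63% Gp-193.

41.37%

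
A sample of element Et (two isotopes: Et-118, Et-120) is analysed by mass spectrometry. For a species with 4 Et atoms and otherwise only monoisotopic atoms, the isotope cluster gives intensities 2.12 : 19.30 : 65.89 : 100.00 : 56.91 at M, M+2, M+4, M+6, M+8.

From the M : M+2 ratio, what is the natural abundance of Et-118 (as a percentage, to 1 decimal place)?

Let p = fractional abundance of Et-118. I(M+2)/I(M) = [C(4,1)·p^3·(1−p)] / p^4 = 4·(1−p)/p = 19.30/2.12 = 9.1038
(1−p)/p = 9.1038/4 = 2.2759  ⇒  p = 1/(1 + 2.2759) = 0.3053
Et-118: 30.5%, Et-120: 69.5%.

30.5%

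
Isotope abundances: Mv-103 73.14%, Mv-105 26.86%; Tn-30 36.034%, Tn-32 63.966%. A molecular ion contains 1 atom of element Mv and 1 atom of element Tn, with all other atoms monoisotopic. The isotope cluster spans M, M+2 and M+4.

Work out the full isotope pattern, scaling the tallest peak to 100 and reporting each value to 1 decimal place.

Element Mv pattern (n=1): 0.7314 : 0.2686
Element Tn pattern (n=1): 0.36034 : 0.63966
Convolve the two distributions (both contribute in 2-u steps):
  M: 0.7314×0.36034 = 0.263553
  M+2: 0.7314×0.63966 + 0.2686×0.36034 = 0.564635
  M+4: 0.2686×0.63966 = 0.171813
Scale to base peak (0.564635) = 100: 46.7 : 100.0 : 30.4

46.7 : 100.0 : 30.4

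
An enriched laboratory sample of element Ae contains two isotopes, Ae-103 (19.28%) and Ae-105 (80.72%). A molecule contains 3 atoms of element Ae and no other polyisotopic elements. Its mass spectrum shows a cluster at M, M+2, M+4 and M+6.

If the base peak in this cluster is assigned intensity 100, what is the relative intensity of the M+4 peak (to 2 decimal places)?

Term probabilities: M 0.0072, M+2 0.0900, M+4 0.3769, M+6 0.5259. Base peak = M+6.
P(M+6) = C(3,3) × 0.1928^0 × 0.8072^3 = 1 × 1.0000 × 0.52594879 = 0.525949 (base)
P(M+4) = C(3,2) × 0.1928^1 × 0.8072^2 = 3 × 0.1928 × 0.65157184 = 0.376869
Relative intensity = 0.376869 / 0.525949 × 100 = 71.66

71.66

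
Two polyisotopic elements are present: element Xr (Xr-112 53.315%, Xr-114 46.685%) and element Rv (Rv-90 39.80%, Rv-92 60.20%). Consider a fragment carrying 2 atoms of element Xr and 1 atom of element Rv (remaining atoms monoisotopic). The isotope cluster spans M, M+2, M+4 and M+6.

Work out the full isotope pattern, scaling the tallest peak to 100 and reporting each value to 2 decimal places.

Element Xr pattern (n=2): 0.28424892 : 0.49780216 : 0.21794892
Element Rv pattern (n=1): 0.3980 : 0.6020
Convolve the two distributions (both contribute in 2-u steps):
  M: 0.28424892×0.3980 = 0.113131
  M+2: 0.28424892×0.6020 + 0.49780216×0.3980 = 0.369243
  M+4: 0.49780216×0.6020 + 0.21794892×0.3980 = 0.386421
  M+6: 0.21794892×0.6020 = 0.131205
Scale to base peak (0.386421) = 100: 29.28 : 95.55 : 100.00 : 33.95

29.28 : 95.55 : 100.00 : 33.95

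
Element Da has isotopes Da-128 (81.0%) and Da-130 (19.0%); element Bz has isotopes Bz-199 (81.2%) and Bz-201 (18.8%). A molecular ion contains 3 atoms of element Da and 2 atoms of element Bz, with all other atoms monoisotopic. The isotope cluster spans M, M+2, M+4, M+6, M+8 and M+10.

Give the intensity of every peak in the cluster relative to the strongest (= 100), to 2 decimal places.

Element Da pattern (n=3): 0.531441 : 0.373977 : 0.087723 : 0.006859
Element Bz pattern (n=2): 0.659344 : 0.305312 : 0.035344
Convolve the two distributions (both contribute in 2-u steps):
  M: 0.531441×0.659344 = 0.350402
  M+2: 0.531441×0.305312 + 0.373977×0.659344 = 0.408835
  M+4: 0.531441×0.035344 + 0.373977×0.305312 + 0.087723×0.659344 = 0.190803
  M+6: 0.373977×0.035344 + 0.087723×0.305312 + 0.006859×0.659344 = 0.044523
  M+8: 0.087723×0.035344 + 0.006859×0.305312 = 0.005195
  M+10: 0.006859×0.035344 = 0.000242
Scale to base peak (0.408835) = 100: 85.71 : 100.00 : 46.67 : 10.89 : 1.27 : 0.06

85.71 : 100.00 : 46.67 : 10.89 : 1.27 : 0.06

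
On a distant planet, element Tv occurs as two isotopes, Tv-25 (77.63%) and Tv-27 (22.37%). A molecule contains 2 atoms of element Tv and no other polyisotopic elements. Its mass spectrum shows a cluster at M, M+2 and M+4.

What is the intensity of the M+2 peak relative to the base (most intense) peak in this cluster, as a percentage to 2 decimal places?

57.63%

(0.7763 + 0.2237)^2 gives M 0.6026, M+2 0.3473, M+4 0.0500; the largest is M.
P(M) = C(2,0) × 0.7763^2 × 0.2237^0 = 1 × 0.60264169 × 1.0000 = 0.602642 (base)
P(M+2) = C(2,1) × 0.7763^1 × 0.2237^1 = 2 × 0.7763 × 0.2237 = 0.347317
Relative intensity = 0.347317 / 0.602642 × 100 = 57.63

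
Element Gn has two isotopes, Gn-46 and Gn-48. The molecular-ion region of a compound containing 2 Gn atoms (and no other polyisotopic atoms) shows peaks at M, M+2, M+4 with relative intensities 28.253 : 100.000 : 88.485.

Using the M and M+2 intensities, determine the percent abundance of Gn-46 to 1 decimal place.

36.1%

Write p for the Gn-46 fraction. I(M+2)/I(M) = [C(2,1)·p^1·(1−p)] / p^2 = 2·(1−p)/p = 100.000/28.253 = 3.5394
(1−p)/p = 3.5394/2 = 1.7697  ⇒  p = 1/(1 + 1.7697) = 0.3610
Gn-46: 36.1%, Gn-48: 63.9%.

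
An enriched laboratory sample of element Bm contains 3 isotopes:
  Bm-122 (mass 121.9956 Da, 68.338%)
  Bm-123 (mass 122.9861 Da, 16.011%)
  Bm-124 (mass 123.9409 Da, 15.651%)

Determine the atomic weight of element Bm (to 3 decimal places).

122.459 Da

Weight each isotope mass by its fractional abundance: 0.68338 × 121.9956 + 0.16011 × 122.9861 + 0.15651 × 123.9409
= 83.36935 + 19.69130 + 19.39799 = 122.45864 Da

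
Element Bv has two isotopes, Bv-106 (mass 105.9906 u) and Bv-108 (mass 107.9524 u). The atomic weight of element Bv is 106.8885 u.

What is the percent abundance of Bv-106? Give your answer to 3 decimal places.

54.231%

With x = fraction of Bv-106 (so Bv-108 is 1 − x):
105.9906·x + 107.9524·(1 − x) = 106.8885
(105.9906 − 107.9524)·x = 106.8885 − 107.9524
x = -1.0639 / -1.9618 = 0.54231 → 54.231% Bv-106, 45.769% Bv-108.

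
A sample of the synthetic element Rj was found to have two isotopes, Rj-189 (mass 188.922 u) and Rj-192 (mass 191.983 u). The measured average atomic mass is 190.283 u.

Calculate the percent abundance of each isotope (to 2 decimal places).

Let x be the fractional abundance of Rj-189; then Rj-192 has abundance 1 − x.
188.922·x + 191.983·(1 − x) = 190.283
(188.922 − 191.983)·x = 190.283 − 191.983
x = -1.700 / -3.061 = 0.55537 → 55.54% Rj-189, 44.46% Rj-192.

Rj-189: 55.54%, Rj-192: 44.46%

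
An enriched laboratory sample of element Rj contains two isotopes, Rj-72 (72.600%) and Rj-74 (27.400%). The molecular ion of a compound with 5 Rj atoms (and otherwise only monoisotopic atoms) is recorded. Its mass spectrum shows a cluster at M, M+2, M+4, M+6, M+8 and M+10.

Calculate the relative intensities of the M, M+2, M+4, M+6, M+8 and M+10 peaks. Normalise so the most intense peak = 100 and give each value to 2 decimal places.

52.99 : 100.00 : 75.48 : 28.49 : 5.38 : 0.41

Each Rj atom is independently Rj-72 (p = 0.72600) or Rj-74 (q = 0.27400); the cluster is the binomial expansion (p + q)^5.
P(M) = 0.72600^5 = 0.201689
P(M+2) = 5 × 0.72600^4 × 0.27400^1 = 0.380598
P(M+4) = 10 × 0.72600^3 × 0.27400^2 = 0.287284
P(M+6) = 10 × 0.72600^2 × 0.27400^3 = 0.108424
P(M+8) = 5 × 0.72600^1 × 0.27400^4 = 0.020460
P(M+10) = 0.27400^5 = 0.001544
The M+2 peak is largest (0.380598); scaling to 100 gives 52.99 : 100.00 : 75.48 : 28.49 : 5.38 : 0.41.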